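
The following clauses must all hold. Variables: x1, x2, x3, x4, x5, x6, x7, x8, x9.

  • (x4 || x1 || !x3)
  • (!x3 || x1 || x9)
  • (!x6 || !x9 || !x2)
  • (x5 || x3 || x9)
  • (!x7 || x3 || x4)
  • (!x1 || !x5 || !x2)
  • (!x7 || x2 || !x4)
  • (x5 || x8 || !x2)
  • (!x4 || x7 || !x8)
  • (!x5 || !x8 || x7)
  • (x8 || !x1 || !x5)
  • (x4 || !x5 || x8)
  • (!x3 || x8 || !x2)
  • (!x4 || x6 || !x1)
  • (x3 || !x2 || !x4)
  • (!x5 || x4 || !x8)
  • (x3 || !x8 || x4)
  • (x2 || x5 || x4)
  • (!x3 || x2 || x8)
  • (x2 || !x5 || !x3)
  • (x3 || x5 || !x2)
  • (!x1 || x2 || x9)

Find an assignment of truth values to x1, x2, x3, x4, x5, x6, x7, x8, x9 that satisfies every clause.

x1=T, x2=T, x3=T, x4=F, x5=F, x6=F, x7=T, x8=T, x9=F

Branch on x1: take x1 = True.
Set x2 = True and propagate.
  then x5 is forced to False.
  then x8 is forced to True.
  then x3 is forced to True.
The remaining clauses are satisfied by x4 = False, x6 = False, x7 = True, x9 = False.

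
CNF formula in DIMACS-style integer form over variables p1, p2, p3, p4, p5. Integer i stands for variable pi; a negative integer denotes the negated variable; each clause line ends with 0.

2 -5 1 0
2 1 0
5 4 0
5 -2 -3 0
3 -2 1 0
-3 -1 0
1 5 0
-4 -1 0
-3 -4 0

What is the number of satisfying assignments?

3

Satisfying assignments:
  p1=F p2=T p3=T p4=F p5=T
  p1=T p2=F p3=F p4=F p5=T
  p1=T p2=T p3=F p4=F p5=T
Count: 3.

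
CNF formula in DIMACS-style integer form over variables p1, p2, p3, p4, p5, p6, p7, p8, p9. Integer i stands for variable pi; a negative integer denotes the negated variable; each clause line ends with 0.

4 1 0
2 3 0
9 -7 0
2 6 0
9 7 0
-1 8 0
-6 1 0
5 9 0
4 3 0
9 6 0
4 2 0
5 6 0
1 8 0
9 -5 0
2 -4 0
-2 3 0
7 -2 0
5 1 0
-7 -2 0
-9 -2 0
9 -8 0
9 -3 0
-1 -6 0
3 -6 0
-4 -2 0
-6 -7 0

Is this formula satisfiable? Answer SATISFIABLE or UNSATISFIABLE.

UNSATISFIABLE

p2 = True:
  propagation gives p3=True, p7=True; an empty clause results — contradiction.
p2 = False:
  propagation gives p3=True, p6=True, p1=True; an empty clause results — contradiction.
Every branch closes, so no satisfying assignment exists.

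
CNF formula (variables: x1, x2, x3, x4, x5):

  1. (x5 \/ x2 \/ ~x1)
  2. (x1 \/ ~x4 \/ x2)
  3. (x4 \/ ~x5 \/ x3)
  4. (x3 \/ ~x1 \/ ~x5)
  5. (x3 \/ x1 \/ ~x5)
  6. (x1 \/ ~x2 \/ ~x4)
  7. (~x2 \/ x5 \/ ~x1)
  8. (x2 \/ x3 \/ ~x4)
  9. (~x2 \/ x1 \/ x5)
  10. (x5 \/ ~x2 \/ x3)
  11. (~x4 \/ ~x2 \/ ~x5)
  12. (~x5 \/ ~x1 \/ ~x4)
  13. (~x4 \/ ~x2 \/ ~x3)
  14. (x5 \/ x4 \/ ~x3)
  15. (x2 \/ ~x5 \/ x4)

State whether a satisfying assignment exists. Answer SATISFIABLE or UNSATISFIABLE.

Branch on x1: take x1 = False.
The remaining clauses are satisfied by x2 = False, x3 = False, x4 = False, x5 = False.
Every clause has at least one true literal under this assignment.
So x1 = False, x2 = False, x3 = False, x4 = False, x5 = False is a satisfying assignment.

SATISFIABLE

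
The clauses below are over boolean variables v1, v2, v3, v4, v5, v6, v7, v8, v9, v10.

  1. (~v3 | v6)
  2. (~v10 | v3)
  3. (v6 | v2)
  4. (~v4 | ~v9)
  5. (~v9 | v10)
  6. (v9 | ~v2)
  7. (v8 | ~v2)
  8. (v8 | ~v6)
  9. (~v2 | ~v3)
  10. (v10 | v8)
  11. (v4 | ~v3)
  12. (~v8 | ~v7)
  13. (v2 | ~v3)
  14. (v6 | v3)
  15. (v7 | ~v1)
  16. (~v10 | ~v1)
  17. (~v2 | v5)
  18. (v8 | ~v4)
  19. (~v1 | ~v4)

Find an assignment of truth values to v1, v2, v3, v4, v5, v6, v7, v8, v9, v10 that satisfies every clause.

v1 = False, v2 = False, v3 = False, v4 = False, v5 = True, v6 = True, v7 = False, v8 = True, v9 = False, v10 = False

Pure literal: v1 appears only negated; assign v1 = False.
Pure literal: v5 appears only positively; assign v5 = True.
Set v2 = False and propagate.
  then v6 is forced to True.
  then v8 is forced to True.
  then v7 is forced to False.
  then v3 is forced to False.
  then v10 is forced to False.
  then v9 is forced to False.
v4 is now unconstrained; take v4 = False.
Every clause has at least one true literal under this assignment.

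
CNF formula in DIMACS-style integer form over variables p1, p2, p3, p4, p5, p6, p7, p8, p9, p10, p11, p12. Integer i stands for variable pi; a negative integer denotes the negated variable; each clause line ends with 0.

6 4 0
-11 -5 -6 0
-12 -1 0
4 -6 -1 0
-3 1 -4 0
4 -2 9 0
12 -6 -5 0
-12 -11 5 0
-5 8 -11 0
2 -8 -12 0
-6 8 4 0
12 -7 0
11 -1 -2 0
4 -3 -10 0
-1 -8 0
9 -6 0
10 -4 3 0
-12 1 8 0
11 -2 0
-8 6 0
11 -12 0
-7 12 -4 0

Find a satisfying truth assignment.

p1=False, p2=False, p3=False, p4=True, p5=False, p6=False, p7=False, p8=False, p9=True, p10=True, p11=False, p12=False

Pure literal: p7 appears only negated; assign p7 = False.
Pure literal: p9 appears only positively; assign p9 = True.
Try p1 = False.
Try p2 = False.
Branch on p3: take p3 = False.
The remaining clauses are satisfied by p4 = True, p5 = False, p6 = False, p8 = False, p10 = True, p11 = False, p12 = False.
Every clause has at least one true literal under this assignment.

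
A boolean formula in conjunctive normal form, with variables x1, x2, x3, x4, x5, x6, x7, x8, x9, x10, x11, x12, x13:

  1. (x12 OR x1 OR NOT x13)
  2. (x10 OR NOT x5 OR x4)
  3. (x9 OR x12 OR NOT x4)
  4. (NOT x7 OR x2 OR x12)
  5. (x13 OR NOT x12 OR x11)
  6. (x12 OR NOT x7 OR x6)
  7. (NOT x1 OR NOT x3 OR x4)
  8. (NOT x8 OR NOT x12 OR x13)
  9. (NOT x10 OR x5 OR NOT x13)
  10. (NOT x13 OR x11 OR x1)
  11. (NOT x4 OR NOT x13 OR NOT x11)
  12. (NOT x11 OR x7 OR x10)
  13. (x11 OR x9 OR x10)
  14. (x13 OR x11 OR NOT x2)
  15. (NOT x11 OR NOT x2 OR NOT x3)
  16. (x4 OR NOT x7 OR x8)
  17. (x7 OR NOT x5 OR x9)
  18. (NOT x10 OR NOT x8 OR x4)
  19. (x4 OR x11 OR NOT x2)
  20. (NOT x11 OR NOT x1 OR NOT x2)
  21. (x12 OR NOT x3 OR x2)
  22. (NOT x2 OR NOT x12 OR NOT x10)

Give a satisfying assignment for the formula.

x1=1, x2=1, x3=0, x4=1, x5=1, x6=0, x7=0, x8=1, x9=1, x10=1, x11=0, x12=0, x13=1

Check each clause:
  1. (NOT x13 OR x12 OR x1) — x1 is true.
  2. (x4 OR NOT x5 OR x10) — x10 is true.
  3. (x12 OR NOT x4 OR x9) — x9 is true.
  4. (x12 OR x2 OR NOT x7) — NOT x7 is true.
  5. (NOT x12 OR x11 OR x13) — NOT x12 is true.
  6. (x6 OR NOT x7 OR x12) — NOT x7 is true.
  7. (NOT x3 OR x4 OR NOT x1) — x4 is true.
  8. (NOT x12 OR NOT x8 OR x13) — NOT x12 is true.
  9. (NOT x10 OR x5 OR NOT x13) — x5 is true.
  10. (x11 OR x1 OR NOT x13) — x1 is true.
  11. (NOT x11 OR NOT x13 OR NOT x4) — NOT x11 is true.
  12. (x10 OR x7 OR NOT x11) — x10 is true.
  13. (x10 OR x11 OR x9) — x9 is true.
  14. (NOT x2 OR x11 OR x13) — x13 is true.
  15. (NOT x2 OR NOT x3 OR NOT x11) — NOT x3 is true.
  16. (x8 OR x4 OR NOT x7) — x8 is true.
  17. (x9 OR x7 OR NOT x5) — x9 is true.
  18. (x4 OR NOT x8 OR NOT x10) — x4 is true.
  19. (NOT x2 OR x11 OR x4) — x4 is true.
  20. (NOT x11 OR NOT x2 OR NOT x1) — NOT x11 is true.
  21. (NOT x3 OR x2 OR x12) — x2 is true.
  22. (NOT x10 OR NOT x2 OR NOT x12) — NOT x12 is true.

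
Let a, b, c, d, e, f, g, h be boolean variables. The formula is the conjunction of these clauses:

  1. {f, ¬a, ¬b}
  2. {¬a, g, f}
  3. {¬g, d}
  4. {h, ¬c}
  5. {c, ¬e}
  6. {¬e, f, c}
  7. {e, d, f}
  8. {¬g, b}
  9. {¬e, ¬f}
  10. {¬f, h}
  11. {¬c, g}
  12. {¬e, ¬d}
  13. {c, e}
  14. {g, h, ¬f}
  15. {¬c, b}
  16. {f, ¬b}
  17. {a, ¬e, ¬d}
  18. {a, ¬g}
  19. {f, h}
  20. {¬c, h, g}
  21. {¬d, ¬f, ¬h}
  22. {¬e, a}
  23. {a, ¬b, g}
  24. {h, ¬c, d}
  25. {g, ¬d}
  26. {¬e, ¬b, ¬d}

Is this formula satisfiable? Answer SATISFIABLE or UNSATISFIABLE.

f = True:
  propagation gives e=False, h=True, c=True, g=True; an empty clause results — contradiction.
f = False:
  propagation gives b=False, g=False, a=False, c=False; an empty clause results — contradiction.
Every branch closes, so no satisfying assignment exists.

UNSATISFIABLE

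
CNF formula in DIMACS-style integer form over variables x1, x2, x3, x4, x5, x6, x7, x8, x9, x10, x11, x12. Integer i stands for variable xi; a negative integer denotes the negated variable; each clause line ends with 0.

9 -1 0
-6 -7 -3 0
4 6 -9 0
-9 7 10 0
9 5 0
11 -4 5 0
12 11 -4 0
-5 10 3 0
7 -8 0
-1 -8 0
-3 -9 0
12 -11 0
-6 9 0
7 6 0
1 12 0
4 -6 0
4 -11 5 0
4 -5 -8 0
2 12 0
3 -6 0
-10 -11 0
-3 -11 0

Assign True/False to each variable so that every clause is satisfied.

Pure literal: x2 appears only positively; assign x2 = True.
Pure literal: x8 appears only negated; assign x8 = False.
Try x1 = False.
  then x12 is forced to True.
Set x3 = False and propagate.
  then x6 is forced to False.
  then x7 is forced to True.
Try x4 = True.
The remaining clauses are satisfied by x5 = True, x9 = True, x10 = True, x11 = False.

x1=0, x2=1, x3=0, x4=1, x5=1, x6=0, x7=1, x8=0, x9=1, x10=1, x11=0, x12=1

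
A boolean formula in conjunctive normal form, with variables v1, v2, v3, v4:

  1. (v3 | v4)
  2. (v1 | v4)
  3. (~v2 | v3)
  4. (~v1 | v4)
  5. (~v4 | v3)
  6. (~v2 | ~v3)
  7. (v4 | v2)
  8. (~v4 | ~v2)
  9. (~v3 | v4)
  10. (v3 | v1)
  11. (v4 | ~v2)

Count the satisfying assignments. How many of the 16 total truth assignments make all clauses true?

The models are:
  v1=0 v2=0 v3=1 v4=1
  v1=1 v2=0 v3=1 v4=1
That's 2 in total.

2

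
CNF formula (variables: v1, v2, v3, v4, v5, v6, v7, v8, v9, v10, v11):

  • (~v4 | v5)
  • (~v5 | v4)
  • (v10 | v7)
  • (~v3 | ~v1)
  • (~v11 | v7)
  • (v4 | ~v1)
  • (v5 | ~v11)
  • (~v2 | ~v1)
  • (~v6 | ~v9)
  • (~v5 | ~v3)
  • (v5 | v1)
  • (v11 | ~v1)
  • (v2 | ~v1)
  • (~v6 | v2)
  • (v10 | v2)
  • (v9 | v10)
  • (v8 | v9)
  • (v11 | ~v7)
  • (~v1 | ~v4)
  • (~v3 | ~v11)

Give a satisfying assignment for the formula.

v3 occurs only negated in the remaining clauses — set v3 = False.
v6 occurs only negated in the remaining clauses — set v6 = False.
Set v1 = False and propagate.
  then v5 is forced to True.
  then v4 is forced to True.
Branch on v2: take v2 = True.
The remaining clauses are satisfied by v7 = True, v8 = True, v9 = True, v10 = False, v11 = True.
Check each clause:
  1. (v5 | ~v4) — v5 is true.
  2. (~v5 | v4) — v4 is true.
  3. (v10 | v7) — v7 is true.
  4. (~v1 | ~v3) — ~v3 is true.
  5. (v7 | ~v11) — v7 is true.
  6. (~v1 | v4) — v4 is true.
  7. (~v11 | v5) — v5 is true.
  8. (~v1 | ~v2) — ~v1 is true.
  9. (~v6 | ~v9) — ~v6 is true.
  10. (~v3 | ~v5) — ~v3 is true.
  11. (v5 | v1) — v5 is true.
  12. (~v1 | v11) — v11 is true.
  13. (v2 | ~v1) — v2 is true.
  14. (~v6 | v2) — v2 is true.
  15. (v2 | v10) — v2 is true.
  16. (v9 | v10) — v9 is true.
  17. (v9 | v8) — v8 is true.
  18. (~v7 | v11) — v11 is true.
  19. (~v4 | ~v1) — ~v1 is true.
  20. (~v11 | ~v3) — ~v3 is true.

v1=False, v2=True, v3=False, v4=True, v5=True, v6=False, v7=True, v8=True, v9=True, v10=False, v11=True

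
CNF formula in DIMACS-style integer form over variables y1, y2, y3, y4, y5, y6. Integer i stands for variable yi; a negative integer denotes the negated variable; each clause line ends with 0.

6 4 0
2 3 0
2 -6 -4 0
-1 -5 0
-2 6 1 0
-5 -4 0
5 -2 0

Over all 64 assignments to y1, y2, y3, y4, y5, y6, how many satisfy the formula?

7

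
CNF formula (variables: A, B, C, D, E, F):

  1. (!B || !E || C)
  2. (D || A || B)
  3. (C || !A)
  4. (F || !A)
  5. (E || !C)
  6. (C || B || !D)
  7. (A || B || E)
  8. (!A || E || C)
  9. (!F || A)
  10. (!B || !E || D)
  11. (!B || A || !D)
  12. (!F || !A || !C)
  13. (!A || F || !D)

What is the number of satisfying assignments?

The models are:
  A=0 B=0 C=1 D=1 E=1 F=0
  A=0 B=1 C=0 D=0 E=0 F=0
Count: 2.

2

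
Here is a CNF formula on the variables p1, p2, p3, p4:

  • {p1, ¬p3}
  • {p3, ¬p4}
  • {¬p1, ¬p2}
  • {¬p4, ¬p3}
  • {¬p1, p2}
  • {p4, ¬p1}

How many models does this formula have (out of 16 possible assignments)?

The models are:
  p1=0 p2=0 p3=0 p4=0
  p1=0 p2=1 p3=0 p4=0
Count: 2.

2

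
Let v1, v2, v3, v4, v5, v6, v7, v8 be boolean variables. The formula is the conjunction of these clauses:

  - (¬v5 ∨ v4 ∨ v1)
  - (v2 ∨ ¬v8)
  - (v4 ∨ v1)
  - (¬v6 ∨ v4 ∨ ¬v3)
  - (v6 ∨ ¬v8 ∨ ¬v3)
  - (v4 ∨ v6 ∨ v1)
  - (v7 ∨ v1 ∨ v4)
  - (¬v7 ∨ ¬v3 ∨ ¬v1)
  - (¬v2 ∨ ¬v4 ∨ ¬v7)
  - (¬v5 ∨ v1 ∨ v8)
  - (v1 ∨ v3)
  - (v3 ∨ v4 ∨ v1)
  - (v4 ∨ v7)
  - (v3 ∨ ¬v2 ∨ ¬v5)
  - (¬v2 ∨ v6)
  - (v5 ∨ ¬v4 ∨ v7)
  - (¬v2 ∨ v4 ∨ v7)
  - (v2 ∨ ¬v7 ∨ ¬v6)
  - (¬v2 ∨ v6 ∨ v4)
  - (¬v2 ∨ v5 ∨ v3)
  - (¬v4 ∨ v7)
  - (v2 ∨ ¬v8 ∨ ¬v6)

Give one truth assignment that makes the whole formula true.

v1=True, v2=False, v3=False, v4=True, v5=False, v6=False, v7=True, v8=False

Check each clause:
  1. (v1 ∨ ¬v5 ∨ v4) — v1 is true.
  2. (v2 ∨ ¬v8) — ¬v8 is true.
  3. (v4 ∨ v1) — v1 is true.
  4. (¬v3 ∨ v4 ∨ ¬v6) — ¬v6 is true.
  5. (¬v8 ∨ ¬v3 ∨ v6) — ¬v8 is true.
  6. (v6 ∨ v4 ∨ v1) — v1 is true.
  7. (v4 ∨ v1 ∨ v7) — v1 is true.
  8. (¬v1 ∨ ¬v3 ∨ ¬v7) — ¬v3 is true.
  9. (¬v2 ∨ ¬v4 ∨ ¬v7) — ¬v2 is true.
  10. (v8 ∨ ¬v5 ∨ v1) — v1 is true.
  11. (v3 ∨ v1) — v1 is true.
  12. (v3 ∨ v4 ∨ v1) — v1 is true.
  13. (v7 ∨ v4) — v4 is true.
  14. (v3 ∨ ¬v5 ∨ ¬v2) — ¬v2 is true.
  15. (v6 ∨ ¬v2) — ¬v2 is true.
  16. (v7 ∨ v5 ∨ ¬v4) — v7 is true.
  17. (v4 ∨ v7 ∨ ¬v2) — v4 is true.
  18. (v2 ∨ ¬v6 ∨ ¬v7) — ¬v6 is true.
  19. (v6 ∨ v4 ∨ ¬v2) — v4 is true.
  20. (v3 ∨ ¬v2 ∨ v5) — ¬v2 is true.
  21. (¬v4 ∨ v7) — v7 is true.
  22. (v2 ∨ ¬v8 ∨ ¬v6) — ¬v8 is true.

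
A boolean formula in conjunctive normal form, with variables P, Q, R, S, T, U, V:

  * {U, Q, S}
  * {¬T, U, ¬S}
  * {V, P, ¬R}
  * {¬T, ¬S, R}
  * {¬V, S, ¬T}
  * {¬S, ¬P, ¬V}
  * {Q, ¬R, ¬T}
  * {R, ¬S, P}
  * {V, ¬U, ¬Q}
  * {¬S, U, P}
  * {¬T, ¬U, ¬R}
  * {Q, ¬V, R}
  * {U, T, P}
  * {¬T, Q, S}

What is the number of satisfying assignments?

24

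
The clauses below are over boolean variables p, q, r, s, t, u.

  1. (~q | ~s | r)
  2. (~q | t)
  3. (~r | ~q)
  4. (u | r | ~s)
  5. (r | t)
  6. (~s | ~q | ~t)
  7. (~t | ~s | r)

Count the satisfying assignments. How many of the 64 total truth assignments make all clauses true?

24

Case analysis on r and q:
  r=T, q=T: a clause becomes empty — 0.
  r=T, q=F: p, s, t, u free → 2^4 = 16.
  r=F, q=T: remaining (p,s,t,u) ∈ {(F,F,T,F); (F,F,T,T); (T,F,T,F); (T,F,T,T)} — 4.
  r=F, q=F: remaining (p,s,t,u) ∈ {(F,F,T,F); (F,F,T,T); (T,F,T,F); (T,F,T,T)} — 4.
Total: 0 + 16 + 4 + 4 = 24.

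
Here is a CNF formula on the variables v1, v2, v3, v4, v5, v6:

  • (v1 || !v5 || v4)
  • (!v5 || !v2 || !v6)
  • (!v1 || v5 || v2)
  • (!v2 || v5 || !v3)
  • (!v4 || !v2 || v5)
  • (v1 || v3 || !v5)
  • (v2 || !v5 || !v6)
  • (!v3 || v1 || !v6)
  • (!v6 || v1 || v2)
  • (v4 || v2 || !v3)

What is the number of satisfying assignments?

Split on v2, then v5.
  v2=T, v5=T: 5 of the 16 assignments to (v1,v3,v4,v6) work.
  v2=T, v5=F: remaining (v1,v3,v4,v6) ∈ {(F,F,F,F); (F,F,F,T); (T,F,F,F); (T,F,F,T)} — 4.
  v2=F, v5=T: remaining (v1,v3,v4,v6) ∈ {(F,T,T,F); (T,F,F,F); (T,F,T,F); (T,T,T,F)} — 4.
  v2=F, v5=F: remaining (v1,v3,v4,v6) ∈ {(F,F,F,F); (F,F,T,F); (F,T,T,F)} — 3.
Total: 5 + 4 + 4 + 3 = 16.

16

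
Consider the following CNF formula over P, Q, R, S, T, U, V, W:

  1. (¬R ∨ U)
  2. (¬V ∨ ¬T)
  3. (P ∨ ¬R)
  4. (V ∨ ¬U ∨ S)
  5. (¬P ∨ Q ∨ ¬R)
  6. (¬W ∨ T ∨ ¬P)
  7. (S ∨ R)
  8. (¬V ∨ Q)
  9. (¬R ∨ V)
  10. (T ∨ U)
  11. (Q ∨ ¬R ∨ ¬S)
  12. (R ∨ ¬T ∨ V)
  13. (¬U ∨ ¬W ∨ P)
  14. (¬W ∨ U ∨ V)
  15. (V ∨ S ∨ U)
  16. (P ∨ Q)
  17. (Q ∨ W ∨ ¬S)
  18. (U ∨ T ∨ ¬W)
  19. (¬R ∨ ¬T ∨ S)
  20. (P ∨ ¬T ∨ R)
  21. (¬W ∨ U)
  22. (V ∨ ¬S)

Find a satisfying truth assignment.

P=True  Q=True  R=True  S=True  T=False  U=True  V=True  W=False

Check each clause:
  1. (¬R ∨ U) — U is true.
  2. (¬T ∨ ¬V) — ¬T is true.
  3. (P ∨ ¬R) — P is true.
  4. (V ∨ ¬U ∨ S) — S is true.
  5. (Q ∨ ¬P ∨ ¬R) — Q is true.
  6. (¬W ∨ ¬P ∨ T) — ¬W is true.
  7. (R ∨ S) — R is true.
  8. (¬V ∨ Q) — Q is true.
  9. (V ∨ ¬R) — V is true.
  10. (U ∨ T) — U is true.
  11. (Q ∨ ¬S ∨ ¬R) — Q is true.
  12. (R ∨ ¬T ∨ V) — R is true.
  13. (¬U ∨ P ∨ ¬W) — ¬W is true.
  14. (¬W ∨ V ∨ U) — ¬W is true.
  15. (U ∨ S ∨ V) — S is true.
  16. (P ∨ Q) — P is true.
  17. (¬S ∨ Q ∨ W) — Q is true.
  18. (¬W ∨ T ∨ U) — ¬W is true.
  19. (¬R ∨ S ∨ ¬T) — ¬T is true.
  20. (¬T ∨ R ∨ P) — P is true.
  21. (¬W ∨ U) — ¬W is true.
  22. (¬S ∨ V) — V is true.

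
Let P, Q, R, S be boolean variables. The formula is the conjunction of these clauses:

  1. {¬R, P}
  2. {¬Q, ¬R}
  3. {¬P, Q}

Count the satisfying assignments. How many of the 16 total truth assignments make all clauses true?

6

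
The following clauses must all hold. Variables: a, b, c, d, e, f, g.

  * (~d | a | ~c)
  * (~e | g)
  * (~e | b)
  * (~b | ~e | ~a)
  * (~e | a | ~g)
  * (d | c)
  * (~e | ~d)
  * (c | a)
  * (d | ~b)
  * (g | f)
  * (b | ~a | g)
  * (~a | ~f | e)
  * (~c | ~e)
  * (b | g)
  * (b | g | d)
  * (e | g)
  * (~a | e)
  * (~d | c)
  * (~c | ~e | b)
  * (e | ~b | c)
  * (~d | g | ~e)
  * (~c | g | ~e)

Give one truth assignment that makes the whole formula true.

Try a = False.
  then c is forced to True.
  then d is forced to False.
  then b is forced to False.
  then e is forced to False.
  then g is forced to True.
f is now unconstrained; take f = True.

a=False  b=False  c=True  d=False  e=False  f=True  g=True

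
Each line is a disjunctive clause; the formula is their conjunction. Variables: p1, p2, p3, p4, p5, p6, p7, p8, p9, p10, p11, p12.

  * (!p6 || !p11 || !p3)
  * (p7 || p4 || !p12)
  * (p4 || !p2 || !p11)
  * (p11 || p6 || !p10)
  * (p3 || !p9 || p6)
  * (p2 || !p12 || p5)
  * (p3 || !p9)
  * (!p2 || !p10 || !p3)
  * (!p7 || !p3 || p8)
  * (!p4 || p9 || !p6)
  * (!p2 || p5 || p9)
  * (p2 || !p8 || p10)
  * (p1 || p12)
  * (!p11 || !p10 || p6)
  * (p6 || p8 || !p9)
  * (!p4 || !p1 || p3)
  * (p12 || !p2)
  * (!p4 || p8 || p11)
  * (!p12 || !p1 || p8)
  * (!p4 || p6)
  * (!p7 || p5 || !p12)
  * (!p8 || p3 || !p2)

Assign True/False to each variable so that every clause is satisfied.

p1=True, p2=False, p3=False, p4=False, p5=False, p6=True, p7=True, p8=False, p9=False, p10=False, p11=True, p12=False

Try p1 = True.
The remaining clauses are satisfied by p2 = False, p3 = False, p4 = False, p5 = False, p6 = True, p7 = True, p8 = False, p9 = False, p10 = False, p11 = True, p12 = False.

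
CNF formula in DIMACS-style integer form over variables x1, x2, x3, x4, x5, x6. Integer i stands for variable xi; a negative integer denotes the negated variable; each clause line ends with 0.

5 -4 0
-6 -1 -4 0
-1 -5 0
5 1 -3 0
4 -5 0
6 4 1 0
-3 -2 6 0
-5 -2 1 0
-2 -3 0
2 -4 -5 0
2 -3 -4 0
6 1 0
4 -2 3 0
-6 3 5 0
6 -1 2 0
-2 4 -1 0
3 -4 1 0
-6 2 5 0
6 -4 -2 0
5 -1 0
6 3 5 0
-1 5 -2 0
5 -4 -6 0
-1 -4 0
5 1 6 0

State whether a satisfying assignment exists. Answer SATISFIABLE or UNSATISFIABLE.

x1 = True:
  propagation gives x5=False; an empty clause results — contradiction.
x1 = False:
  x5 = True:
    propagation gives x4=True, x2=False; an empty clause results — contradiction.
  x5 = False:
    propagation gives x4=False, x3=False; an empty clause results — contradiction.
Every branch closes, so no satisfying assignment exists.

UNSATISFIABLE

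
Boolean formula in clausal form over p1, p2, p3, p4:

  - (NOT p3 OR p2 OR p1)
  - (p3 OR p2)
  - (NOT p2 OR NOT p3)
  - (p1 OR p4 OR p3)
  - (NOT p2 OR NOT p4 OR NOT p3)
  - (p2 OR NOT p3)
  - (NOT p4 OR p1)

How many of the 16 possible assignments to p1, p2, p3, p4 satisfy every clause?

The models are:
  p1=1 p2=1 p3=0 p4=0
  p1=1 p2=1 p3=0 p4=1
That's 2 in total.

2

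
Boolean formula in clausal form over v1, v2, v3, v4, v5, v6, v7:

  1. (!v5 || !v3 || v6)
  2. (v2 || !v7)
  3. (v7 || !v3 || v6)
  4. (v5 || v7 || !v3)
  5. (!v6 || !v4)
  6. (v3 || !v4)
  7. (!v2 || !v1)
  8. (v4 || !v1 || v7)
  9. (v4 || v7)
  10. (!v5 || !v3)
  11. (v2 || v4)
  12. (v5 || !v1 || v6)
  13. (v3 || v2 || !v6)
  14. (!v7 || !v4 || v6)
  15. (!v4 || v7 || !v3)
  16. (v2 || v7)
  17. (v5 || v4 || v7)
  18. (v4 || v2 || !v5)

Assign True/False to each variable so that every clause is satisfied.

v1 occurs only negated in the remaining clauses — set v1 = False.
Set v2 = True and propagate.
Branch on v3: take v3 = False.
  then v4 is forced to False.
  then v7 is forced to True.
v5, v6 are now unconstrained; take v5 = False, v6 = True.
Check each clause:
  1. (!v3 || !v5 || v6) — !v5 is true.
  2. (!v7 || v2) — v2 is true.
  3. (v7 || !v3 || v6) — !v3 is true.
  4. (!v3 || v7 || v5) — !v3 is true.
  5. (!v4 || !v6) — !v4 is true.
  6. (v3 || !v4) — !v4 is true.
  7. (!v2 || !v1) — !v1 is true.
  8. (v7 || !v1 || v4) — !v1 is true.
  9. (v7 || v4) — v7 is true.
  10. (!v5 || !v3) — !v5 is true.
  11. (v2 || v4) — v2 is true.
  12. (v5 || v6 || !v1) — !v1 is true.
  13. (v2 || !v6 || v3) — v2 is true.
  14. (v6 || !v4 || !v7) — !v4 is true.
  15. (!v3 || v7 || !v4) — !v4 is true.
  16. (v7 || v2) — v2 is true.
  17. (v7 || v4 || v5) — v7 is true.
  18. (v2 || !v5 || v4) — v2 is true.

v1=False, v2=True, v3=False, v4=False, v5=False, v6=True, v7=True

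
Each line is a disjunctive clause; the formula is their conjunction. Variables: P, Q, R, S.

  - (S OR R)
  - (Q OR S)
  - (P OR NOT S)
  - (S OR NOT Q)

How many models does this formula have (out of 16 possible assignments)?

Satisfying assignments:
  P=T Q=F R=F S=T
  P=T Q=F R=T S=T
  P=T Q=T R=F S=T
  P=T Q=T R=T S=T
Count: 4.

4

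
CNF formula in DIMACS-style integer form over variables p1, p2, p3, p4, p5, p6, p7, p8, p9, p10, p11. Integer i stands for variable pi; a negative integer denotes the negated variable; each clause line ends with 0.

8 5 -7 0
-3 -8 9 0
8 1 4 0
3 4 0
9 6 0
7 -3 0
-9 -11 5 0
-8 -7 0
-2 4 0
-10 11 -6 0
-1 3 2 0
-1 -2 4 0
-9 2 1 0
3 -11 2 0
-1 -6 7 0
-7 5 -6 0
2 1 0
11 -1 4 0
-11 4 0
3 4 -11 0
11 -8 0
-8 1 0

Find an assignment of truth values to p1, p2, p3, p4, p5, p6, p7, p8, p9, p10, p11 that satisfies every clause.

Pure literal: p4 appears only positively; assign p4 = True.
Pure literal: p5 appears only positively; assign p5 = True.
Set p1 = True and propagate.
For the remaining variables, p2 = True, p3 = False, p6 = False, p7 = True, p8 = False, p9 = True, p10 = False, p11 = False works.
Every clause has at least one true literal under this assignment.

p1=1  p2=1  p3=0  p4=1  p5=1  p6=0  p7=1  p8=0  p9=1  p10=0  p11=0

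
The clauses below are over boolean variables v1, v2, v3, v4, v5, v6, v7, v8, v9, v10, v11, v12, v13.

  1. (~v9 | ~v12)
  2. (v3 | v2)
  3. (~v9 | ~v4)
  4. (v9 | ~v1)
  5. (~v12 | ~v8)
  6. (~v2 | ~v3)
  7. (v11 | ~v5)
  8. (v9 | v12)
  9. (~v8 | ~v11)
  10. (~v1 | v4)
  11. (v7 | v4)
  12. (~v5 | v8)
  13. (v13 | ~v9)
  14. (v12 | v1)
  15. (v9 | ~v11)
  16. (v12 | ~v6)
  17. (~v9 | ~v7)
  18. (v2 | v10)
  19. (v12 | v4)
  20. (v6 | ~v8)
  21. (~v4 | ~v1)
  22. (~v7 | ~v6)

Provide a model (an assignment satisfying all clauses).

v1 = False, v2 = False, v3 = True, v4 = True, v5 = False, v6 = False, v7 = False, v8 = False, v9 = False, v10 = True, v11 = False, v12 = True, v13 = False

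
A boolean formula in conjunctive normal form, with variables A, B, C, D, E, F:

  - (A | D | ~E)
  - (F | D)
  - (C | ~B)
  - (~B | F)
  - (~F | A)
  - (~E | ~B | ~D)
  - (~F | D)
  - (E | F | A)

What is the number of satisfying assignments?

Case analysis on F and D:
  F=1, D=1: 5 of the 16 assignments to (A,B,C,E) work.
  F=1, D=0: a clause becomes empty — 0.
  F=0, D=1: C free; 3 ways for (A,B,E) × 2^1 = 6.
  F=0, D=0: a clause becomes empty — 0.
Total: 5 + 0 + 6 + 0 = 11.

11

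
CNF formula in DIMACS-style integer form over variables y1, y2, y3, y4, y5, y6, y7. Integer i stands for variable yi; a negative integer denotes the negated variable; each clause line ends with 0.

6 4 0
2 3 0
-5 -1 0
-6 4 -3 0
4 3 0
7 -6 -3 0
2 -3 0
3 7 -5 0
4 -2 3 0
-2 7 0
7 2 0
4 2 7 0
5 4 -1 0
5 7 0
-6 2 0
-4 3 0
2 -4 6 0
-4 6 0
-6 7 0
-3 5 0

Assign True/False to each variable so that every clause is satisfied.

y1=0  y2=1  y3=1  y4=1  y5=1  y6=1  y7=1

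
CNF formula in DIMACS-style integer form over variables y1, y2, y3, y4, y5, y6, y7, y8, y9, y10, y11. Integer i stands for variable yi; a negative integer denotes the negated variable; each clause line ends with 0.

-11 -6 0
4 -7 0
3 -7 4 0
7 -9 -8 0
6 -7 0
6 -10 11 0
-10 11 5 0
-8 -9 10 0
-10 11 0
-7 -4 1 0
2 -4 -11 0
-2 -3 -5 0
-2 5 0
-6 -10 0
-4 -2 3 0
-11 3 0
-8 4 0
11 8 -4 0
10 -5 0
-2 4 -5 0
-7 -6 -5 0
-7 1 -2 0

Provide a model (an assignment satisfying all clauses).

Pure literal: y1 appears only positively; assign y1 = True.
y9 occurs only negated in the remaining clauses — set y9 = False.
Set y2 = False and propagate.
The remaining clauses are satisfied by y3 = True, y4 = False, y5 = True, y6 = False, y7 = False, y8 = False, y10 = True, y11 = True.
Every clause has at least one true literal under this assignment.
Check each clause:
  1. (~y6 | ~y11) — ~y6 is true.
  2. (~y7 | y4) — ~y7 is true.
  3. (y3 | ~y7 | y4) — ~y7 is true.
  4. (~y9 | y7 | ~y8) — ~y8 is true.
  5. (~y7 | y6) — ~y7 is true.
  6. (y11 | y6 | ~y10) — y11 is true.
  7. (y5 | y11 | ~y10) — y11 is true.
  8. (~y9 | ~y8 | y10) — ~y8 is true.
  9. (y11 | ~y10) — y11 is true.
  10. (~y4 | ~y7 | y1) — y1 is true.
  11. (~y4 | y2 | ~y11) — ~y4 is true.
  12. (~y2 | ~y5 | ~y3) — ~y2 is true.
  13. (y5 | ~y2) — y5 is true.
  14. (~y6 | ~y10) — ~y6 is true.
  15. (~y2 | y3 | ~y4) — y3 is true.
  16. (~y11 | y3) — y3 is true.
  17. (~y8 | y4) — ~y8 is true.
  18. (y8 | y11 | ~y4) — y11 is true.
  19. (~y5 | y10) — y10 is true.
  20. (~y5 | ~y2 | y4) — ~y2 is true.
  21. (~y5 | ~y7 | ~y6) — ~y7 is true.
  22. (y1 | ~y2 | ~y7) — y1 is true.

y1=T, y2=F, y3=T, y4=F, y5=T, y6=F, y7=F, y8=F, y9=F, y10=T, y11=T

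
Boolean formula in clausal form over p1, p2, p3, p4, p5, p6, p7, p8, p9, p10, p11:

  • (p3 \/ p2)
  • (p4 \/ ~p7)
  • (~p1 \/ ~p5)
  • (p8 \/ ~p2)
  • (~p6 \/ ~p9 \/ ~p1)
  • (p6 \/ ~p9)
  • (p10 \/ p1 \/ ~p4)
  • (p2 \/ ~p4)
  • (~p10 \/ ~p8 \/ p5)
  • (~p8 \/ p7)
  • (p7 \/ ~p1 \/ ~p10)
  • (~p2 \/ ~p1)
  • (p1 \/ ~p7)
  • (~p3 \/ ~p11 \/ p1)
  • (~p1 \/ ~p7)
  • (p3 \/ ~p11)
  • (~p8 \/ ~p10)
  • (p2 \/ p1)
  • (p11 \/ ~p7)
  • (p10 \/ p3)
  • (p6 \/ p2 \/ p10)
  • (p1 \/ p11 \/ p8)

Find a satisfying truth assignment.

p1=T, p2=F, p3=T, p4=F, p5=F, p6=T, p7=F, p8=F, p9=F, p10=F, p11=F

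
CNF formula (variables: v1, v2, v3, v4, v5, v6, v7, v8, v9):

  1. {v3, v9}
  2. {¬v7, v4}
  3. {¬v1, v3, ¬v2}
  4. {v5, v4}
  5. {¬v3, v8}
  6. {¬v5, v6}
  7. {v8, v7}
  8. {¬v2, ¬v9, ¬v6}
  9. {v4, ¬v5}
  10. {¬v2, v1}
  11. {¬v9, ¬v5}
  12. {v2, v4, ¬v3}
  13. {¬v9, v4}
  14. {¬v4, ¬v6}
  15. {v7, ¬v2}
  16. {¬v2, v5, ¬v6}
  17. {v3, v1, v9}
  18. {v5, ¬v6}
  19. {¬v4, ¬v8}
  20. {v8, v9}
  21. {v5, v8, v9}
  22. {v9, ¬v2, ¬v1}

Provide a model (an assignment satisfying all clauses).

v1 = True, v2 = False, v3 = False, v4 = True, v5 = False, v6 = False, v7 = True, v8 = False, v9 = True

Check each clause:
  1. {v9, v3} — v9 is true.
  2. {v4, ¬v7} — v4 is true.
  3. {¬v1, v3, ¬v2} — ¬v2 is true.
  4. {v5, v4} — v4 is true.
  5. {v8, ¬v3} — ¬v3 is true.
  6. {¬v5, v6} — ¬v5 is true.
  7. {v7, v8} — v7 is true.
  8. {¬v6, ¬v2, ¬v9} — ¬v6 is true.
  9. {¬v5, v4} — ¬v5 is true.
  10. {¬v2, v1} — v1 is true.
  11. {¬v5, ¬v9} — ¬v5 is true.
  12. {v4, v2, ¬v3} — v4 is true.
  13. {v4, ¬v9} — v4 is true.
  14. {¬v4, ¬v6} — ¬v6 is true.
  15. {¬v2, v7} — ¬v2 is true.
  16. {v5, ¬v6, ¬v2} — ¬v6 is true.
  17. {v9, v1, v3} — v9 is true.
  18. {¬v6, v5} — ¬v6 is true.
  19. {¬v4, ¬v8} — ¬v8 is true.
  20. {v8, v9} — v9 is true.
  21. {v5, v8, v9} — v9 is true.
  22. {v9, ¬v2, ¬v1} — v9 is true.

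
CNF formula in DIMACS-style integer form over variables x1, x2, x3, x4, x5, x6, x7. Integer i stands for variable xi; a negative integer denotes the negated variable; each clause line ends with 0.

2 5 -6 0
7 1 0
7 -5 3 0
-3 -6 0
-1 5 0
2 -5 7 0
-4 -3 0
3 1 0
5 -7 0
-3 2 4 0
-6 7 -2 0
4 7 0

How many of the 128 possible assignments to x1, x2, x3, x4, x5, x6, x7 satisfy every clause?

10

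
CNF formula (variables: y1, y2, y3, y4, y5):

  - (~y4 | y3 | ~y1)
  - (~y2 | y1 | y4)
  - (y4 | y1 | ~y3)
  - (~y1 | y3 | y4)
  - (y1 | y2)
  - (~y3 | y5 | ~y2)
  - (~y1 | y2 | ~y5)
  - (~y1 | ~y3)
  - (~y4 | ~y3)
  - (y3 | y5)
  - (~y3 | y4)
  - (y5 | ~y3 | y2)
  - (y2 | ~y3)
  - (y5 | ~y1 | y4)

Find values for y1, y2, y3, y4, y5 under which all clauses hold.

y1=F, y2=T, y3=F, y4=T, y5=T

Try y1 = False.
  then y2 is forced to True.
  then y4 is forced to True.
  then y3 is forced to False.
  then y5 is forced to True.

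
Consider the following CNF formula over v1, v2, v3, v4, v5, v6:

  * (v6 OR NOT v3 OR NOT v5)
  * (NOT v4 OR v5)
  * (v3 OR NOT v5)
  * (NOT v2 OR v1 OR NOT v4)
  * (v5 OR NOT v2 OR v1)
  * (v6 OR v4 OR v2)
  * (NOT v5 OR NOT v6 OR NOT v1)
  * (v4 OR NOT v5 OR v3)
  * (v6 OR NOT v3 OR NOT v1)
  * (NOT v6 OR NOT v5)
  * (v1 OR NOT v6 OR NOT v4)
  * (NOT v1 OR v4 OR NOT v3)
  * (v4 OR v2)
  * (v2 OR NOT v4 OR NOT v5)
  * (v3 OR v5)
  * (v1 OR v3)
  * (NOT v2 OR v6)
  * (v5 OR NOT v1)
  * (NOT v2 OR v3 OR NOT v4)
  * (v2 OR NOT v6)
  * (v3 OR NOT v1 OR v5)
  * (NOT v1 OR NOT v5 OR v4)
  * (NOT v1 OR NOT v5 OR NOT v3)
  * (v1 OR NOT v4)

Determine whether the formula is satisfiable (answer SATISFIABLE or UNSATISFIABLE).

UNSATISFIABLE

v5 = True:
  propagation gives v3=True, v6=True; an empty clause results — contradiction.
v5 = False:
  propagation gives v4=False, v2=True, v1=True; an empty clause results — contradiction.
Every branch closes, so no satisfying assignment exists.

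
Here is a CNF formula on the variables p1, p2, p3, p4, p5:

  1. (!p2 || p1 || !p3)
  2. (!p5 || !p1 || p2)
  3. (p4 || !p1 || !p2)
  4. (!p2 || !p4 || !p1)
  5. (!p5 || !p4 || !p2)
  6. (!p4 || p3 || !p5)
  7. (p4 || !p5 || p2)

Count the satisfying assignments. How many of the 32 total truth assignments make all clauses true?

12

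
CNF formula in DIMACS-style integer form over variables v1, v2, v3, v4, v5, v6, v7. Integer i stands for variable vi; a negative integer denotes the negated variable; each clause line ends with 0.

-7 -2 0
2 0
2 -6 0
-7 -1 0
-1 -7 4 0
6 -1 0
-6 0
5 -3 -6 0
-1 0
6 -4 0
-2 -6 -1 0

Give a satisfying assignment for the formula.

v1=False, v2=True, v3=True, v4=False, v5=True, v6=False, v7=False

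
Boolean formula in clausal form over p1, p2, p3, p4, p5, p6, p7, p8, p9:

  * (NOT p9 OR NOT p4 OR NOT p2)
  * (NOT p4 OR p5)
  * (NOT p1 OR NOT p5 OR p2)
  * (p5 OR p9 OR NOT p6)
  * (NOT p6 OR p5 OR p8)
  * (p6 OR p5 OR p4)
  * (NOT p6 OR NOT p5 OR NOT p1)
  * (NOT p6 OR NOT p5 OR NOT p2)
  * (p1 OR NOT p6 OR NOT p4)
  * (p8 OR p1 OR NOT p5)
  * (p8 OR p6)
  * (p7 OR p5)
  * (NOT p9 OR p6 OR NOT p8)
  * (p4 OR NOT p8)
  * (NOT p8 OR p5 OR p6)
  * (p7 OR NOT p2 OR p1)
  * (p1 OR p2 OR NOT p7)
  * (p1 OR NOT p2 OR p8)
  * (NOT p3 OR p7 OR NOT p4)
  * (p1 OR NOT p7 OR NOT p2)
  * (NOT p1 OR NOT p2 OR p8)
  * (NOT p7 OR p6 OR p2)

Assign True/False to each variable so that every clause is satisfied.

p1=T  p2=T  p3=F  p4=T  p5=T  p6=F  p7=T  p8=T  p9=F

Check each clause:
  1. (NOT p9 OR NOT p4 OR NOT p2) — NOT p9 is true.
  2. (p5 OR NOT p4) — p5 is true.
  3. (NOT p1 OR NOT p5 OR p2) — p2 is true.
  4. (p5 OR p9 OR NOT p6) — NOT p6 is true.
  5. (p5 OR p8 OR NOT p6) — p8 is true.
  6. (p5 OR p4 OR p6) — p4 is true.
  7. (NOT p6 OR NOT p1 OR NOT p5) — NOT p6 is true.
  8. (NOT p2 OR NOT p5 OR NOT p6) — NOT p6 is true.
  9. (NOT p6 OR p1 OR NOT p4) — p1 is true.
  10. (p1 OR NOT p5 OR p8) — p8 is true.
  11. (p6 OR p8) — p8 is true.
  12. (p5 OR p7) — p5 is true.
  13. (NOT p9 OR p6 OR NOT p8) — NOT p9 is true.
  14. (p4 OR NOT p8) — p4 is true.
  15. (NOT p8 OR p5 OR p6) — p5 is true.
  16. (p7 OR p1 OR NOT p2) — p1 is true.
  17. (p2 OR p1 OR NOT p7) — p2 is true.
  18. (NOT p2 OR p1 OR p8) — p8 is true.
  19. (p7 OR NOT p3 OR NOT p4) — NOT p3 is true.
  20. (NOT p7 OR p1 OR NOT p2) — p1 is true.
  21. (NOT p2 OR p8 OR NOT p1) — p8 is true.
  22. (p6 OR p2 OR NOT p7) — p2 is true.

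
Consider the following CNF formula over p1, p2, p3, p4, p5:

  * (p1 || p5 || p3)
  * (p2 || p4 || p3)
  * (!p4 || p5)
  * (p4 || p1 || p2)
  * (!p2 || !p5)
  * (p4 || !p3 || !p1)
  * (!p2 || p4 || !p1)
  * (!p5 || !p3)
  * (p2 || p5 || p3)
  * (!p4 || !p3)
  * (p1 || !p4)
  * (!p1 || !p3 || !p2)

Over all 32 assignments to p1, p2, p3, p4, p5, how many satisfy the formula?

2

Satisfying assignments:
  p1=F p2=T p3=T p4=F p5=F
  p1=T p2=F p3=F p4=T p5=T
That's 2 in total.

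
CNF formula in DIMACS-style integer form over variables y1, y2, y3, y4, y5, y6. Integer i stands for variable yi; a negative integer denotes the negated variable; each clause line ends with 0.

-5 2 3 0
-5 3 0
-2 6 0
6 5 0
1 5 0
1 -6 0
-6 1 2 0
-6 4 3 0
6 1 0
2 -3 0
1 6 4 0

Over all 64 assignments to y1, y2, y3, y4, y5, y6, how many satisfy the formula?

The models are:
  y1=1 y2=0 y3=0 y4=1 y5=0 y6=1
  y1=1 y2=1 y3=0 y4=1 y5=0 y6=1
  y1=1 y2=1 y3=1 y4=0 y5=0 y6=1
  y1=1 y2=1 y3=1 y4=0 y5=1 y6=1
  y1=1 y2=1 y3=1 y4=1 y5=0 y6=1
  y1=1 y2=1 y3=1 y4=1 y5=1 y6=1
Count: 6.

6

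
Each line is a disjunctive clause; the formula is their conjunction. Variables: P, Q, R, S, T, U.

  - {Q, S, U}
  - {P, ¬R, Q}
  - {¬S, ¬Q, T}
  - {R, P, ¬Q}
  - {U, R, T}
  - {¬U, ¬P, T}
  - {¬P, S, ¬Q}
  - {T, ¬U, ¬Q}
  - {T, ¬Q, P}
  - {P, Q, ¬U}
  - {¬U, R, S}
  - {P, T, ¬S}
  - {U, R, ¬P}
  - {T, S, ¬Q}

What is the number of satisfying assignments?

Case analysis on Q and P:
  Q=T, P=T: remaining (R,S,T,U) ∈ {(F,T,T,T); (T,T,T,F); (T,T,T,T)} — 3.
  Q=T, P=F: remaining (R,S,T,U) ∈ {(T,F,T,F); (T,F,T,T); (T,T,T,F); (T,T,T,T)} — 4.
  Q=F, P=T: 5 of the 16 assignments to (R,S,T,U) work.
  Q=F, P=F: remaining (R,S,T,U) ∈ {(F,T,T,F)} — 1.
Total: 3 + 4 + 5 + 1 = 13.

13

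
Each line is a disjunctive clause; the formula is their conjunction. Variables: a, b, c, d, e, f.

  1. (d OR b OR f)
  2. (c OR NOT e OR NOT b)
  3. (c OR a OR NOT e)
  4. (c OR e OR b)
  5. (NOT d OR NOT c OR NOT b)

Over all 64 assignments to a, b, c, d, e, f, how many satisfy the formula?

31

Split on b, then c.
  b=1, c=1: forces d=0; a, e, f free → 2^3 = 8.
  b=1, c=0: forces e=0; a, d, f free → 2^3 = 8.
  b=0, c=1: a, e free; 3 ways for (d,f) × 2^2 = 12.
  b=0, c=0: remaining (a,d,e,f) ∈ {(1,0,1,1); (1,1,1,0); (1,1,1,1)} — 3.
Total: 8 + 8 + 12 + 3 = 31.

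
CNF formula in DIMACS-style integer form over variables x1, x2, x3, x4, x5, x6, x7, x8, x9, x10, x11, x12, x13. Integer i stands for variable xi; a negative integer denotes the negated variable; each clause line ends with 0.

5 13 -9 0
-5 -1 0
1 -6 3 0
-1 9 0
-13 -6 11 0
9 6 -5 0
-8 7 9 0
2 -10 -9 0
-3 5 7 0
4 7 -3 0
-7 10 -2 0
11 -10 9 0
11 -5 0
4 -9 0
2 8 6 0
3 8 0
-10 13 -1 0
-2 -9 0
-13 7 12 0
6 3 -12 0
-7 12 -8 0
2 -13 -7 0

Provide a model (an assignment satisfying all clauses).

x1=F, x2=F, x3=T, x4=T, x5=T, x6=T, x7=F, x8=F, x9=T, x10=F, x11=T, x12=T, x13=F

Check each clause:
  1. (~x9 | x5 | x13) — x5 is true.
  2. (~x1 | ~x5) — ~x1 is true.
  3. (x1 | x3 | ~x6) — x3 is true.
  4. (~x1 | x9) — x9 is true.
  5. (~x6 | x11 | ~x13) — x11 is true.
  6. (x6 | x9 | ~x5) — x9 is true.
  7. (x9 | ~x8 | x7) — ~x8 is true.
  8. (~x10 | ~x9 | x2) — ~x10 is true.
  9. (x5 | ~x3 | x7) — x5 is true.
  10. (~x3 | x4 | x7) — x4 is true.
  11. (~x7 | ~x2 | x10) — ~x7 is true.
  12. (~x10 | x9 | x11) — x9 is true.
  13. (x11 | ~x5) — x11 is true.
  14. (~x9 | x4) — x4 is true.
  15. (x6 | x8 | x2) — x6 is true.
  16. (x3 | x8) — x3 is true.
  17. (x13 | ~x10 | ~x1) — ~x10 is true.
  18. (~x2 | ~x9) — ~x2 is true.
  19. (x7 | ~x13 | x12) — ~x13 is true.
  20. (x6 | ~x12 | x3) — x3 is true.
  21. (~x8 | ~x7 | x12) — ~x8 is true.
  22. (x2 | ~x13 | ~x7) — ~x7 is true.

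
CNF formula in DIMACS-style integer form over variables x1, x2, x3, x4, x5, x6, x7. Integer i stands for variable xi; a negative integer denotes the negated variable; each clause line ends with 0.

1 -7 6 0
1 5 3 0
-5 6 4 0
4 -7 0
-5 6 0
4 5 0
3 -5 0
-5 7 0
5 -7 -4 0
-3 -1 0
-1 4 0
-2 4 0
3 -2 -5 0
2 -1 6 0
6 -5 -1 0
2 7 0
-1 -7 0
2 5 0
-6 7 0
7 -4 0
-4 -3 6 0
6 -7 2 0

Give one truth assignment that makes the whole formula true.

Set x1 = False and propagate.
For the remaining variables, x2 = False, x3 = True, x4 = True, x5 = True, x6 = True, x7 = True works.
Check each clause:
  1. (x1 ∨ ¬x7 ∨ x6) — x6 is true.
  2. (x5 ∨ x3 ∨ x1) — x3 is true.
  3. (x6 ∨ x4 ∨ ¬x5) — x4 is true.
  4. (x4 ∨ ¬x7) — x4 is true.
  5. (x6 ∨ ¬x5) — x6 is true.
  6. (x5 ∨ x4) — x4 is true.
  7. (x3 ∨ ¬x5) — x3 is true.
  8. (¬x5 ∨ x7) — x7 is true.
  9. (x5 ∨ ¬x7 ∨ ¬x4) — x5 is true.
  10. (¬x3 ∨ ¬x1) — ¬x1 is true.
  11. (¬x1 ∨ x4) — x4 is true.
  12. (x4 ∨ ¬x2) — x4 is true.
  13. (¬x2 ∨ ¬x5 ∨ x3) — x3 is true.
  14. (x2 ∨ x6 ∨ ¬x1) — x6 is true.
  15. (¬x1 ∨ ¬x5 ∨ x6) — x6 is true.
  16. (x2 ∨ x7) — x7 is true.
  17. (¬x7 ∨ ¬x1) — ¬x1 is true.
  18. (x5 ∨ x2) — x5 is true.
  19. (x7 ∨ ¬x6) — x7 is true.
  20. (¬x4 ∨ x7) — x7 is true.
  21. (x6 ∨ ¬x3 ∨ ¬x4) — x6 is true.
  22. (¬x7 ∨ x6 ∨ x2) — x6 is true.

x1 = F, x2 = F, x3 = T, x4 = T, x5 = T, x6 = T, x7 = T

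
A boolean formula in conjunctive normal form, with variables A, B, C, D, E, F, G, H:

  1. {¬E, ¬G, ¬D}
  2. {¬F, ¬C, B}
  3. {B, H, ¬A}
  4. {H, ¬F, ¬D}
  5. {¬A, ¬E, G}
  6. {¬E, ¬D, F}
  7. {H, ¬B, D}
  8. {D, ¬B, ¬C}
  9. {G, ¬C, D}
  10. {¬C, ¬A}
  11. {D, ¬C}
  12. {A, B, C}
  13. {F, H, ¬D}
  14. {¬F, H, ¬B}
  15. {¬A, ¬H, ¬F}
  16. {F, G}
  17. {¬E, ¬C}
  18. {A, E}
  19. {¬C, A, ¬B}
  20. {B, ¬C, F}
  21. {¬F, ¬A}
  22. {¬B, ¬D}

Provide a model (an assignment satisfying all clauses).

A=0, B=1, C=0, D=0, E=1, F=1, G=1, H=1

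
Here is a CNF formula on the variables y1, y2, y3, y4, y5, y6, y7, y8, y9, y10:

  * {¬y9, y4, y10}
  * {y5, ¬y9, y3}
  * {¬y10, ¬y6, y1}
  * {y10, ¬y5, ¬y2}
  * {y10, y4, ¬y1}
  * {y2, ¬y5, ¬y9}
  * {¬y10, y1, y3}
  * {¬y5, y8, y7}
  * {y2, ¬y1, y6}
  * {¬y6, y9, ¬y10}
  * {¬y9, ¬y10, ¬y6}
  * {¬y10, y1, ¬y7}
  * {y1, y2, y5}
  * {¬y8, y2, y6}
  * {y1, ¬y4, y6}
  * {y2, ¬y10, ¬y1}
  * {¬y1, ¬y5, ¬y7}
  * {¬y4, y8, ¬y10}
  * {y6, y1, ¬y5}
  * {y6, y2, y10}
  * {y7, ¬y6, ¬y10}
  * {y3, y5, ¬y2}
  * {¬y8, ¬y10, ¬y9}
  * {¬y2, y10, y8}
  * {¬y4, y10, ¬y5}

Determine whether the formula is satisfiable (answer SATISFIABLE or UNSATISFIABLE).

SATISFIABLE

y3 occurs only positively in the remaining clauses — set y3 = True.
Try y1 = True.
For the remaining variables, y2 = True, y4 = False, y5 = False, y6 = False, y7 = False, y8 = False, y9 = True, y10 = True works.
So y1 = True  y2 = True  y3 = True  y4 = False  y5 = False  y6 = False  y7 = False  y8 = False  y9 = True  y10 = True is a satisfying assignment.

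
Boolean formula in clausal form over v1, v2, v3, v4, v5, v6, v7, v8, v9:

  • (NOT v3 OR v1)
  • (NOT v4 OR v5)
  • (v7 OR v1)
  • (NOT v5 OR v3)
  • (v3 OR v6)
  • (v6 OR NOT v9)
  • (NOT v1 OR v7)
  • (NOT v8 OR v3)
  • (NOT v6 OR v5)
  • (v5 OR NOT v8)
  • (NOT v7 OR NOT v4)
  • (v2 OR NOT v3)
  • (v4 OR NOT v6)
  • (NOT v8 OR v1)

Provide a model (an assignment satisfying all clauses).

v1=True, v2=True, v3=True, v4=False, v5=True, v6=False, v7=True, v8=True, v9=False

Check each clause:
  1. (NOT v3 OR v1) — v1 is true.
  2. (NOT v4 OR v5) — NOT v4 is true.
  3. (v1 OR v7) — v1 is true.
  4. (NOT v5 OR v3) — v3 is true.
  5. (v6 OR v3) — v3 is true.
  6. (NOT v9 OR v6) — NOT v9 is true.
  7. (v7 OR NOT v1) — v7 is true.
  8. (v3 OR NOT v8) — v3 is true.
  9. (v5 OR NOT v6) — NOT v6 is true.
  10. (NOT v8 OR v5) — v5 is true.
  11. (NOT v7 OR NOT v4) — NOT v4 is true.
  12. (v2 OR NOT v3) — v2 is true.
  13. (NOT v6 OR v4) — NOT v6 is true.
  14. (v1 OR NOT v8) — v1 is true.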